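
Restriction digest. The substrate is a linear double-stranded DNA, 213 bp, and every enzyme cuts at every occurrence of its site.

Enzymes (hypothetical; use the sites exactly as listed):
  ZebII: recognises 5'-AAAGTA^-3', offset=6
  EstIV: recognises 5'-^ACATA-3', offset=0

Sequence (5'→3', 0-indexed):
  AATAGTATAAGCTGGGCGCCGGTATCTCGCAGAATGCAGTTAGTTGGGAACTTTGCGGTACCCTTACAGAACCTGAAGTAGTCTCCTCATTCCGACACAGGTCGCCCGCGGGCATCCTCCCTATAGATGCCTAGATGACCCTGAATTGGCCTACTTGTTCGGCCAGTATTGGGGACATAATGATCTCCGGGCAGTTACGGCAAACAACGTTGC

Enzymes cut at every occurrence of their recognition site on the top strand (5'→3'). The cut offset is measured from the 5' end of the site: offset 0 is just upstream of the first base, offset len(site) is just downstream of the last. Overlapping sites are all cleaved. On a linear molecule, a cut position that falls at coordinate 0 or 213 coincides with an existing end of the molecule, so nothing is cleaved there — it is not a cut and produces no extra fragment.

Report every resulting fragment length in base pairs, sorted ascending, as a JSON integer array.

[39,174]

Scan for sites:
  ZebII (AAAGTA, off=6): no sites
  EstIV (ACATA, off=0): starts [174] → cuts [174]

Pooled cuts: [174]

Fragments:
  [0,174): 174 bp
  [174,213): 39 bp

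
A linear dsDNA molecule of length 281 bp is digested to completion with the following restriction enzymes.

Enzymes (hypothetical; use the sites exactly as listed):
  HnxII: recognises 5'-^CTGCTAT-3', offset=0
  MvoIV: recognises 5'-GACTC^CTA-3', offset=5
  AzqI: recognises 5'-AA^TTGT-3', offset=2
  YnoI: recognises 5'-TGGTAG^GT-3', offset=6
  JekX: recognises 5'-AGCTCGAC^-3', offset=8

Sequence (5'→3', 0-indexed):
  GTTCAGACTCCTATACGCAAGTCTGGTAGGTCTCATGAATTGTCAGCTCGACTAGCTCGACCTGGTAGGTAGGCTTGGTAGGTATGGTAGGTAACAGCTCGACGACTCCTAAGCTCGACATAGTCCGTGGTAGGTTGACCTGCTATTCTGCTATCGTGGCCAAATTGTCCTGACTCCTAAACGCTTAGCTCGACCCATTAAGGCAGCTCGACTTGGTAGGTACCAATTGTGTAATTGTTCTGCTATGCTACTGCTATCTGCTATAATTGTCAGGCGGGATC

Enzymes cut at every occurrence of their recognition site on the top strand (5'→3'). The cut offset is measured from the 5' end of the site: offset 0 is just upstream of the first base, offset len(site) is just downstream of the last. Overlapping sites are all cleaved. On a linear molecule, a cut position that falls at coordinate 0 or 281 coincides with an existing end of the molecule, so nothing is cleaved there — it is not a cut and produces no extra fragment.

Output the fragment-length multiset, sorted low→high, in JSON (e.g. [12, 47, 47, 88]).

[5,5,6,7,7,7,7,8,8,9,9,9,10,10,11,11,12,13,13,13,14,15,17,18,18,19]

Per-enzyme occurrences:
  HnxII (CTGCTAT, off=0): starts [139, 147, 239, 250, 257] → cuts [139, 147, 239, 250, 257]
  MvoIV (GACTCCTA, off=5): starts [5, 103, 171] → cuts [10, 108, 176]
  AzqI (AATTGT, off=2): starts [37, 162, 224, 232, 264] → cuts [39, 164, 226, 234, 266]
  YnoI (TGGTAGGT, off=6): starts [23, 62, 75, 84, 127, 213] → cuts [29, 68, 81, 90, 133, 219]
  JekX (AGCTCGAC, off=8): starts [44, 53, 95, 111, 186, 204] → cuts [52, 61, 103, 119, 194, 212]

All cut coordinates (distinct, sorted): [10, 29, 39, 52, 61, 68, 81, 90, 103, 108, 119, 133, 139, 147, 164, 176, 194, 212, 219, 226, 234, 239, 250, 257, 266]

Fragments:
  [0,10): 10 bp
  [10,29): 19 bp
  [29,39): 10 bp
  [39,52): 13 bp
  [52,61): 9 bp
  [61,68): 7 bp
  [68,81): 13 bp
  [81,90): 9 bp
  [90,103): 13 bp
  [103,108): 5 bp
  [108,119): 11 bp
  [119,133): 14 bp
  [133,139): 6 bp
  [139,147): 8 bp
  [147,164): 17 bp
  [164,176): 12 bp
  [176,194): 18 bp
  [194,212): 18 bp
  [212,219): 7 bp
  [219,226): 7 bp
  [226,234): 8 bp
  [234,239): 5 bp
  [239,250): 11 bp
  [250,257): 7 bp
  [257,266): 9 bp
  [266,281): 15 bp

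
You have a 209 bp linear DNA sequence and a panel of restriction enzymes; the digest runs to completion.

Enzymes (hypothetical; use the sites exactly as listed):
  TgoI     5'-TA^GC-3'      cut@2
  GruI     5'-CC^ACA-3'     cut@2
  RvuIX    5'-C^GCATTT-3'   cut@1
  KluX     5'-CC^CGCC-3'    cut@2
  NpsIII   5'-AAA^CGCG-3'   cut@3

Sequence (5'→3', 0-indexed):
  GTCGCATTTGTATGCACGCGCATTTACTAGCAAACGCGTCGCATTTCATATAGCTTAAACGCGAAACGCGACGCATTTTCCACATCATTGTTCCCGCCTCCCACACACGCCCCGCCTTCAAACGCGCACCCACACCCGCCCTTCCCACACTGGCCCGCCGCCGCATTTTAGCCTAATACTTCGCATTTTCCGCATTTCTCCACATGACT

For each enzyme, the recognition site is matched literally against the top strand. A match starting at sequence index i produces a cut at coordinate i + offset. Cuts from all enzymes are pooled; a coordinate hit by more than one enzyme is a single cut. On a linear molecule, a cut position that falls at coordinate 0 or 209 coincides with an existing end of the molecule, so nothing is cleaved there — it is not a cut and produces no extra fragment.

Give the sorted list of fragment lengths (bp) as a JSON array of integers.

Per-enzyme occurrences:
  TgoI (TAGC, off=2): starts [27, 50, 168] → cuts [29, 52, 170]
  GruI (CCACA, off=2): starts [79, 100, 129, 144, 199] → cuts [81, 102, 131, 146, 201]
  RvuIX (CGCATTT, off=1): starts [2, 18, 39, 71, 161, 181, 190] → cuts [3, 19, 40, 72, 162, 182, 191]
  KluX (CCCGCC, off=2): starts [92, 110, 134, 153] → cuts [94, 112, 136, 155]
  NpsIII (AAACGCG, off=3): starts [31, 56, 63, 119] → cuts [34, 59, 66, 122]

Pooled cuts: [3, 19, 29, 34, 40, 52, 59, 66, 72, 81, 94, 102, 112, 122, 131, 136, 146, 155, 162, 170, 182, 191, 201]

Fragments:
  [0,3): 3 bp
  [3,19): 16 bp
  [19,29): 10 bp
  [29,34): 5 bp
  [34,40): 6 bp
  [40,52): 12 bp
  [52,59): 7 bp
  [59,66): 7 bp
  [66,72): 6 bp
  [72,81): 9 bp
  [81,94): 13 bp
  [94,102): 8 bp
  [102,112): 10 bp
  [112,122): 10 bp
  [122,131): 9 bp
  [131,136): 5 bp
  [136,146): 10 bp
  [146,155): 9 bp
  [155,162): 7 bp
  [162,170): 8 bp
  [170,182): 12 bp
  [182,191): 9 bp
  [191,201): 10 bp
  [201,209): 8 bp

[3,5,5,6,6,7,7,7,8,8,8,9,9,9,9,10,10,10,10,10,12,12,13,16]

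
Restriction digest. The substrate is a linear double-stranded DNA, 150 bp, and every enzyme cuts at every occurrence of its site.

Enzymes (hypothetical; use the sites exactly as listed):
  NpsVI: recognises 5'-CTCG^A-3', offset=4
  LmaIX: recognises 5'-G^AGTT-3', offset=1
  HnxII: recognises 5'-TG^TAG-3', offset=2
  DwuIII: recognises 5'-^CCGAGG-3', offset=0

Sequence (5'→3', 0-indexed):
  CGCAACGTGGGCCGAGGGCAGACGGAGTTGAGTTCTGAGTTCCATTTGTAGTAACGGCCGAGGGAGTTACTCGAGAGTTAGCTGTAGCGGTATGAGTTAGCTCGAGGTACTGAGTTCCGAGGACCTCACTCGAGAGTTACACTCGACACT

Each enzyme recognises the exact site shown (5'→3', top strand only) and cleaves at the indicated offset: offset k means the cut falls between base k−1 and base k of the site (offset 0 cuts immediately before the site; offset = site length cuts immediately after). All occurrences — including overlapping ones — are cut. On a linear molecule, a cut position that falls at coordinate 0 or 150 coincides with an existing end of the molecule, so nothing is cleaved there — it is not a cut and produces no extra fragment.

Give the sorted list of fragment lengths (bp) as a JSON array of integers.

Per-enzyme occurrences:
  NpsVI CTCGA/4: at [69, 100, 128, 141] ⇒ [73, 104, 132, 145]
  LmaIX GAGTT/1: at [24, 29, 36, 63, 74, 93, 111, 133] ⇒ [25, 30, 37, 64, 75, 94, 112, 134]
  HnxII TGTAG/2: at [46, 82] ⇒ [48, 84]
  DwuIII CCGAGG/0: at [11, 57, 116] ⇒ [11, 57, 116]

Pooled cuts: [11, 25, 30, 37, 48, 57, 64, 73, 75, 84, 94, 104, 112, 116, 132, 134, 145]

Fragment lengths:
  [0,11): 11 bp
  [11,25): 14 bp
  [25,30): 5 bp
  [30,37): 7 bp
  [37,48): 11 bp
  [48,57): 9 bp
  [57,64): 7 bp
  [64,73): 9 bp
  [73,75): 2 bp
  [75,84): 9 bp
  [84,94): 10 bp
  [94,104): 10 bp
  [104,112): 8 bp
  [112,116): 4 bp
  [116,132): 16 bp
  [132,134): 2 bp
  [134,145): 11 bp
  [145,150): 5 bp

[2,2,4,5,5,7,7,8,9,9,9,10,10,11,11,11,14,16]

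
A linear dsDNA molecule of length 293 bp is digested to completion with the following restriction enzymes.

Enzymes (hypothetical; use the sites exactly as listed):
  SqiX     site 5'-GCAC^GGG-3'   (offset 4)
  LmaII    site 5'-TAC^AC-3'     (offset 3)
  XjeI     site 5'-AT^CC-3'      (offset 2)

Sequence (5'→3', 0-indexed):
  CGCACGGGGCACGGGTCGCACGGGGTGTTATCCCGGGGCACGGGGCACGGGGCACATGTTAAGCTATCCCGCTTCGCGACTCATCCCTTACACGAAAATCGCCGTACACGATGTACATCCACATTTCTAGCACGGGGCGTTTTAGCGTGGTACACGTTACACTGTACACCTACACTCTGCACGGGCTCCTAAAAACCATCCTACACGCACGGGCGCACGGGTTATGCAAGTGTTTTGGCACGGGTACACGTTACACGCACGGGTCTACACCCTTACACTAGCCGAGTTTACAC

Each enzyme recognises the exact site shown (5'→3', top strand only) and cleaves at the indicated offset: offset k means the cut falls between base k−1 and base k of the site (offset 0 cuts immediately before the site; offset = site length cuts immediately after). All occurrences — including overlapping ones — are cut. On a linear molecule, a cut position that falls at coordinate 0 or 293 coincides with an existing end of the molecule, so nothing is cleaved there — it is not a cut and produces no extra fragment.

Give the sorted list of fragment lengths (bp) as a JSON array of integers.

[2,5,5,6,6,6,6,7,7,7,7,7,7,8,8,8,9,9,10,10,11,15,15,16,17,17,19,20,23]

Site scan:
  SqiX (GCACGGG, off=4): starts [1, 8, 17, 37, 44, 129, 178, 206, 214, 237, 256] → cuts [5, 12, 21, 41, 48, 133, 182, 210, 218, 241, 260]
  LmaII (TACAC, off=3): starts [88, 104, 150, 157, 164, 170, 201, 244, 251, 265, 273, 288] → cuts [91, 107, 153, 160, 167, 173, 204, 247, 254, 268, 276, 291]
  XjeI (ATCC, off=2): starts [29, 65, 82, 116, 197] → cuts [31, 67, 84, 118, 199]

Pooled cuts: [5, 12, 21, 31, 41, 48, 67, 84, 91, 107, 118, 133, 153, 160, 167, 173, 182, 199, 204, 210, 218, 241, 247, 254, 260, 268, 276, 291]

Fragments:
  [0,5): 5 bp
  [5,12): 7 bp
  [12,21): 9 bp
  [21,31): 10 bp
  [31,41): 10 bp
  [41,48): 7 bp
  [48,67): 19 bp
  [67,84): 17 bp
  [84,91): 7 bp
  [91,107): 16 bp
  [107,118): 11 bp
  [118,133): 15 bp
  [133,153): 20 bp
  [153,160): 7 bp
  [160,167): 7 bp
  [167,173): 6 bp
  [173,182): 9 bp
  [182,199): 17 bp
  [199,204): 5 bp
  [204,210): 6 bp
  [210,218): 8 bp
  [218,241): 23 bp
  [241,247): 6 bp
  [247,254): 7 bp
  [254,260): 6 bp
  [260,268): 8 bp
  [268,276): 8 bp
  [276,291): 15 bp
  [291,293): 2 bp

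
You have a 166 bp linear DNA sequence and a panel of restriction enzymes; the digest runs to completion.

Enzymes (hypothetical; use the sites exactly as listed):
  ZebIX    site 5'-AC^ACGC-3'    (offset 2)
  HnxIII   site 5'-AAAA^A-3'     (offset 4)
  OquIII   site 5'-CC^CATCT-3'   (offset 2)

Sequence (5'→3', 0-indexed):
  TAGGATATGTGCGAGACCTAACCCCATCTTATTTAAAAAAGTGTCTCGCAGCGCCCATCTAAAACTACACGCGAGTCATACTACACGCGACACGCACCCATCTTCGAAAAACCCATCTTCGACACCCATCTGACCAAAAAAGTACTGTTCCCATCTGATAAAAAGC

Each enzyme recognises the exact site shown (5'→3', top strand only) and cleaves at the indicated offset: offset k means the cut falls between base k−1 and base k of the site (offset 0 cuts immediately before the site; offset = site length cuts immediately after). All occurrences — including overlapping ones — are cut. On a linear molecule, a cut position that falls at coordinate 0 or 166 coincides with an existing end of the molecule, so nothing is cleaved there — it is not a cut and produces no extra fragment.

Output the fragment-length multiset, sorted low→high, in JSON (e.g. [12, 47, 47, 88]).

Per-enzyme occurrences:
  ZebIX (ACACGC, off=2): starts [66, 82, 89] → cuts [68, 84, 91]
  HnxIII (AAAAA, off=4): starts [34, 35, 106, 135, 136, 159] → cuts [38, 39, 110, 139, 140, 163]
  OquIII (CCCATCT, off=2): starts [22, 53, 96, 111, 124, 149] → cuts [24, 55, 98, 113, 126, 151]

Pooled cuts: [24, 38, 39, 55, 68, 84, 91, 98, 110, 113, 126, 139, 140, 151, 163]

Fragment lengths:
  [0,24): 24 bp
  [24,38): 14 bp
  [38,39): 1 bp
  [39,55): 16 bp
  [55,68): 13 bp
  [68,84): 16 bp
  [84,91): 7 bp
  [91,98): 7 bp
  [98,110): 12 bp
  [110,113): 3 bp
  [113,126): 13 bp
  [126,139): 13 bp
  [139,140): 1 bp
  [140,151): 11 bp
  [151,163): 12 bp
  [163,166): 3 bp

[1,1,3,3,7,7,11,12,12,13,13,13,14,16,16,24]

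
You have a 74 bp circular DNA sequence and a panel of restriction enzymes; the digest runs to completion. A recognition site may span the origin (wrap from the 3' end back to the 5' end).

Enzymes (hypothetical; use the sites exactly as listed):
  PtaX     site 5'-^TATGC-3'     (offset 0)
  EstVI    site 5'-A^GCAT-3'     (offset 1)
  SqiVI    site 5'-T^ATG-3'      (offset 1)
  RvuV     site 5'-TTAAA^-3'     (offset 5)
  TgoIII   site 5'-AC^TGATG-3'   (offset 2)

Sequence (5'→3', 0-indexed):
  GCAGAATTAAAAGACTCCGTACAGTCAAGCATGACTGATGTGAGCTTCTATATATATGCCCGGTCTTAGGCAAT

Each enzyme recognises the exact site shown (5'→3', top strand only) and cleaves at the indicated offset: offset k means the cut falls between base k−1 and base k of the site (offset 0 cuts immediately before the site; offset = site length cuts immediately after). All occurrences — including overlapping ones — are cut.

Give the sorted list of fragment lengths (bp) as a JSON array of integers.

[1,7,17,19,30]

Per-enzyme occurrences:
  PtaX TATGC/0: at [54] ⇒ [54]
  EstVI AGCAT/1: at [27] ⇒ [28]
  SqiVI TATG/1: at [54] ⇒ [55]
  RvuV TTAAA/5: at [6] ⇒ [11]
  TgoIII ACTGATG/2: at [33] ⇒ [35]

Pooled cuts: [11, 28, 35, 54, 55]

Fragment lengths:
  11→28: 17 bp
  28→35: 7 bp
  35→54: 19 bp
  54→55: 1 bp
  55→11 (wrap): 74-55+11 = 30 bp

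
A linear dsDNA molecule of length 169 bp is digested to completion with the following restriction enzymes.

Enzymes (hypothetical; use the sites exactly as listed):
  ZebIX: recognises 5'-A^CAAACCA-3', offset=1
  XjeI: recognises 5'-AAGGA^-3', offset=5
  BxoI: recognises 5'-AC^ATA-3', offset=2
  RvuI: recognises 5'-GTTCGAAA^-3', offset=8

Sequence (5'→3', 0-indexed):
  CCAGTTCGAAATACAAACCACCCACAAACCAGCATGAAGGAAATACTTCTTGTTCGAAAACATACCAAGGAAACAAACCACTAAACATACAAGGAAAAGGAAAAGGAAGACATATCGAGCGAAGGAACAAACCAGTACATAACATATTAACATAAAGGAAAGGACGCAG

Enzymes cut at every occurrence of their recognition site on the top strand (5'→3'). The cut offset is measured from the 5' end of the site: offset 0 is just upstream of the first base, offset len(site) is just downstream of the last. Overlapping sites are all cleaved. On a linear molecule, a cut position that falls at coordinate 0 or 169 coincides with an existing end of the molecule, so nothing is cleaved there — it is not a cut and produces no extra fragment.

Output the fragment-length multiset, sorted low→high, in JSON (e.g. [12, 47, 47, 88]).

[1,2,2,2,4,5,5,5,6,6,8,8,9,10,11,11,11,13,15,17,18]

Scan for sites:
  ZebIX ACAAACCA/1: at [12, 23, 72, 126] ⇒ [13, 24, 73, 127]
  XjeI AAGGA/5: at [36, 66, 90, 96, 102, 121, 154, 159] ⇒ [41, 71, 95, 101, 107, 126, 159, 164]
  BxoI ACATA/2: at [59, 84, 109, 136, 141, 149] ⇒ [61, 86, 111, 138, 143, 151]
  RvuI GTTCGAAA/8: at [3, 51] ⇒ [11, 59]

All cut coordinates (distinct, sorted): [11, 13, 24, 41, 59, 61, 71, 73, 86, 95, 101, 107, 111, 126, 127, 138, 143, 151, 159, 164]

Fragments:
  [0,11): 11 bp
  [11,13): 2 bp
  [13,24): 11 bp
  [24,41): 17 bp
  [41,59): 18 bp
  [59,61): 2 bp
  [61,71): 10 bp
  [71,73): 2 bp
  [73,86): 13 bp
  [86,95): 9 bp
  [95,101): 6 bp
  [101,107): 6 bp
  [107,111): 4 bp
  [111,126): 15 bp
  [126,127): 1 bp
  [127,138): 11 bp
  [138,143): 5 bp
  [143,151): 8 bp
  [151,159): 8 bp
  [159,164): 5 bp
  [164,169): 5 bp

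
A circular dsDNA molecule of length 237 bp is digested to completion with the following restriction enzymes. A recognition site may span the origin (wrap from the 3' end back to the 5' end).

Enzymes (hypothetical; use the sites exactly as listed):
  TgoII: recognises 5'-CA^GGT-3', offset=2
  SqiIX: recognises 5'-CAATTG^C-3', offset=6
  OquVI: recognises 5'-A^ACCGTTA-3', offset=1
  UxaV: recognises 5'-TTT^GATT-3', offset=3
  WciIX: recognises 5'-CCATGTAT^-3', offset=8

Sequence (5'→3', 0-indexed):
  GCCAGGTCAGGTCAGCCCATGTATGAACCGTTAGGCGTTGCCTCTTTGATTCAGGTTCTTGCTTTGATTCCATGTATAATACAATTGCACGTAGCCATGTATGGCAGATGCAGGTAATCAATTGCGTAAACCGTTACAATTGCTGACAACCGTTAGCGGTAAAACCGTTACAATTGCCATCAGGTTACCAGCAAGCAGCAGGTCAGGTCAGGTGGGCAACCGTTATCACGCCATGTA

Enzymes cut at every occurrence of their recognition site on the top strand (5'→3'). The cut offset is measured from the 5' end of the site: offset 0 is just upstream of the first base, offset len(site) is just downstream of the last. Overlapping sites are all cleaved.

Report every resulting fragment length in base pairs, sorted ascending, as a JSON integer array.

Site scan:
  TgoII CAGGT/2: at [2, 7, 51, 110, 180, 198, 203, 208] ⇒ [4, 9, 53, 112, 182, 200, 205, 210]
  SqiIX CAATTGC/6: at [81, 118, 136, 170] ⇒ [87, 124, 142, 176]
  OquVI AACCGTTA/1: at [25, 128, 147, 162, 217] ⇒ [26, 129, 148, 163, 218]
  UxaV TTTGATT/3: at [44, 62] ⇒ [47, 65]
  WciIX CCATGTAT/8: at [16, 69, 94] ⇒ [24, 77, 102]

Pooled cuts: [4, 9, 24, 26, 47, 53, 65, 77, 87, 102, 112, 124, 129, 142, 148, 163, 176, 182, 200, 205, 210, 218]

Fragments:
  4→9: 5 bp
  9→24: 15 bp
  24→26: 2 bp
  26→47: 21 bp
  47→53: 6 bp
  53→65: 12 bp
  65→77: 12 bp
  77→87: 10 bp
  87→102: 15 bp
  102→112: 10 bp
  112→124: 12 bp
  124→129: 5 bp
  129→142: 13 bp
  142→148: 6 bp
  148→163: 15 bp
  163→176: 13 bp
  176→182: 6 bp
  182→200: 18 bp
  200→205: 5 bp
  205→210: 5 bp
  210→218: 8 bp
  218→4 (wrap): 237-218+4 = 23 bp

[2,5,5,5,5,6,6,6,8,10,10,12,12,12,13,13,15,15,15,18,21,23]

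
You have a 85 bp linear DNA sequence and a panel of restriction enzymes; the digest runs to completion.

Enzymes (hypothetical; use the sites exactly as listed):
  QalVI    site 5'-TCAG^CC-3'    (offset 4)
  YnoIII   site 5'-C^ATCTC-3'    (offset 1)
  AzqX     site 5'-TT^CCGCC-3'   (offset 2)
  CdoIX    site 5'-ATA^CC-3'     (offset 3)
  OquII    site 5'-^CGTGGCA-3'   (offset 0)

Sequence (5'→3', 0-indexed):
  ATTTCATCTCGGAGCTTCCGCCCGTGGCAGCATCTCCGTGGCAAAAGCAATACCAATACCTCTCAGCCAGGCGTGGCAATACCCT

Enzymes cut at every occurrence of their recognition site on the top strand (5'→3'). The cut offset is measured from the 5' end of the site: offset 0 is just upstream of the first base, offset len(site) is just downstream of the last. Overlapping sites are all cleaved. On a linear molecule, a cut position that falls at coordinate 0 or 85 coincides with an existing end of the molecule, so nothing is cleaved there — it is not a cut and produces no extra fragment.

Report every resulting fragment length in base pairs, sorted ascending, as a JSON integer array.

[4,5,5,5,5,6,8,9,10,12,16]

Per-enzyme occurrences:
  QalVI TCAGCC/4: at [62] ⇒ [66]
  YnoIII CATCTC/1: at [4, 30] ⇒ [5, 31]
  AzqX TTCCGCC/2: at [15] ⇒ [17]
  CdoIX ATACC/3: at [49, 55, 78] ⇒ [52, 58, 81]
  OquII CGTGGCA/0: at [22, 36, 71] ⇒ [22, 36, 71]

All cut coordinates (distinct, sorted): [5, 17, 22, 31, 36, 52, 58, 66, 71, 81]

Fragments:
  [0,5): 5 bp
  [5,17): 12 bp
  [17,22): 5 bp
  [22,31): 9 bp
  [31,36): 5 bp
  [36,52): 16 bp
  [52,58): 6 bp
  [58,66): 8 bp
  [66,71): 5 bp
  [71,81): 10 bp
  [81,85): 4 bp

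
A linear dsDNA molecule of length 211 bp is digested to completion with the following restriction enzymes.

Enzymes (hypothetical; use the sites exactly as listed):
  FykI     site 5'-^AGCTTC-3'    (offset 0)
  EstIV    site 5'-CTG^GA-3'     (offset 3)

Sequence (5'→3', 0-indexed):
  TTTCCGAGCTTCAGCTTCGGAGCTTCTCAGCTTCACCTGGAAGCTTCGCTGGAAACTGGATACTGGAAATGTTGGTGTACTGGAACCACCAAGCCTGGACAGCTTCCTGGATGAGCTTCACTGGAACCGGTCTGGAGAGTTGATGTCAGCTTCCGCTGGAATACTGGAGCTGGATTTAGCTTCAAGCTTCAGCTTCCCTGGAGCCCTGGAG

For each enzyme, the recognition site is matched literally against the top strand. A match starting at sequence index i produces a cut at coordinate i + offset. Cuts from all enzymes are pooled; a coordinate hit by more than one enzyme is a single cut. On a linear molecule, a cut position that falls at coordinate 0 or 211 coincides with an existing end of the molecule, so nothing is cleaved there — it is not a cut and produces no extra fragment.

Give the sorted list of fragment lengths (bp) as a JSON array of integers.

[2,3,3,4,5,6,6,6,6,7,7,7,8,8,8,8,9,10,10,10,11,11,11,13,15,17]

Scan for sites:
  FykI (AGCTTC, off=0): starts [6, 12, 20, 28, 41, 100, 113, 147, 177, 184, 190] → cuts [6, 12, 20, 28, 41, 100, 113, 147, 177, 184, 190]
  EstIV (CTGGA, off=3): starts [36, 48, 55, 62, 79, 94, 106, 120, 131, 155, 163, 169, 197, 205] → cuts [39, 51, 58, 65, 82, 97, 109, 123, 134, 158, 166, 172, 200, 208]

All cut coordinates (distinct, sorted): [6, 12, 20, 28, 39, 41, 51, 58, 65, 82, 97, 100, 109, 113, 123, 134, 147, 158, 166, 172, 177, 184, 190, 200, 208]

Fragments:
  [0,6): 6 bp
  [6,12): 6 bp
  [12,20): 8 bp
  [20,28): 8 bp
  [28,39): 11 bp
  [39,41): 2 bp
  [41,51): 10 bp
  [51,58): 7 bp
  [58,65): 7 bp
  [65,82): 17 bp
  [82,97): 15 bp
  [97,100): 3 bp
  [100,109): 9 bp
  [109,113): 4 bp
  [113,123): 10 bp
  [123,134): 11 bp
  [134,147): 13 bp
  [147,158): 11 bp
  [158,166): 8 bp
  [166,172): 6 bp
  [172,177): 5 bp
  [177,184): 7 bp
  [184,190): 6 bp
  [190,200): 10 bp
  [200,208): 8 bp
  [208,211): 3 bp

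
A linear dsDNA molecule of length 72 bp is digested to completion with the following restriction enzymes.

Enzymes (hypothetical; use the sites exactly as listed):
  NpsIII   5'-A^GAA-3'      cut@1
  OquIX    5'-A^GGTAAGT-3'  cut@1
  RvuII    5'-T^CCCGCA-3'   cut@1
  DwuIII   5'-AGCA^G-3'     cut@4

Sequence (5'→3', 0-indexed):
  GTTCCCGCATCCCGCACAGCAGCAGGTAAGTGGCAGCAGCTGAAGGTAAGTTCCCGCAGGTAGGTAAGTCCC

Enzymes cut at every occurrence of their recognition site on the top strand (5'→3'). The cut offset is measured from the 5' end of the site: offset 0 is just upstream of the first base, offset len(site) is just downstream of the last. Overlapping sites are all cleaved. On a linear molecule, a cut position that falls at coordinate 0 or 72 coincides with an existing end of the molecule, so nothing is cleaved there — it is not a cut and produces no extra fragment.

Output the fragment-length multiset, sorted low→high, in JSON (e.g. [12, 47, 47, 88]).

Scan for sites:
  NpsIII (AGAA, off=1): no sites
  OquIX AGGTAAGT/1: at [23, 43, 61] ⇒ [24, 44, 62]
  RvuII TCCCGCA/1: at [2, 9, 51] ⇒ [3, 10, 52]
  DwuIII AGCAG/4: at [17, 20, 34] ⇒ [21, 24, 38]

All cut coordinates (distinct, sorted): [3, 10, 21, 24, 38, 44, 52, 62]

Fragments:
  [0,3): 3 bp
  [3,10): 7 bp
  [10,21): 11 bp
  [21,24): 3 bp
  [24,38): 14 bp
  [38,44): 6 bp
  [44,52): 8 bp
  [52,62): 10 bp
  [62,72): 10 bp

[3,3,6,7,8,10,10,11,14]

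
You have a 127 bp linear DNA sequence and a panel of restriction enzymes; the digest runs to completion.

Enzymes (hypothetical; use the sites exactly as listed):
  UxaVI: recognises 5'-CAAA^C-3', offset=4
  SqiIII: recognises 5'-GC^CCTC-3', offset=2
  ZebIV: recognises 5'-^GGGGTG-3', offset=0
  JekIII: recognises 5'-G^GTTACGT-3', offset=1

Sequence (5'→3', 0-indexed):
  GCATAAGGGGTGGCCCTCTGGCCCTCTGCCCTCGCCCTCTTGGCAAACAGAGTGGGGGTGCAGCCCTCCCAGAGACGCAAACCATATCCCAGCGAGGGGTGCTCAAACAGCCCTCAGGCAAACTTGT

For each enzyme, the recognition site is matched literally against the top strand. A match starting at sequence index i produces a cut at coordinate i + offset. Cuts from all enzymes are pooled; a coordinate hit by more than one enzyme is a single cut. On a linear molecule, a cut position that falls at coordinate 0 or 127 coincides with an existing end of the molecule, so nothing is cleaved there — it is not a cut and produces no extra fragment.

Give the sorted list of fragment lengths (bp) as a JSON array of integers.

[4,5,6,6,7,7,8,8,10,11,12,12,14,17]

Per-enzyme occurrences:
  UxaVI (CAAAC, off=4): starts [43, 77, 103, 118] → cuts [47, 81, 107, 122]
  SqiIII (GCCCTC, off=2): starts [12, 20, 27, 33, 62, 109] → cuts [14, 22, 29, 35, 64, 111]
  ZebIV (GGGGTG, off=0): starts [6, 54, 95] → cuts [6, 54, 95]
  JekIII (GGTTACGT, off=1): no sites

All cut coordinates (distinct, sorted): [6, 14, 22, 29, 35, 47, 54, 64, 81, 95, 107, 111, 122]

Fragments:
  [0,6): 6 bp
  [6,14): 8 bp
  [14,22): 8 bp
  [22,29): 7 bp
  [29,35): 6 bp
  [35,47): 12 bp
  [47,54): 7 bp
  [54,64): 10 bp
  [64,81): 17 bp
  [81,95): 14 bp
  [95,107): 12 bp
  [107,111): 4 bp
  [111,122): 11 bp
  [122,127): 5 bp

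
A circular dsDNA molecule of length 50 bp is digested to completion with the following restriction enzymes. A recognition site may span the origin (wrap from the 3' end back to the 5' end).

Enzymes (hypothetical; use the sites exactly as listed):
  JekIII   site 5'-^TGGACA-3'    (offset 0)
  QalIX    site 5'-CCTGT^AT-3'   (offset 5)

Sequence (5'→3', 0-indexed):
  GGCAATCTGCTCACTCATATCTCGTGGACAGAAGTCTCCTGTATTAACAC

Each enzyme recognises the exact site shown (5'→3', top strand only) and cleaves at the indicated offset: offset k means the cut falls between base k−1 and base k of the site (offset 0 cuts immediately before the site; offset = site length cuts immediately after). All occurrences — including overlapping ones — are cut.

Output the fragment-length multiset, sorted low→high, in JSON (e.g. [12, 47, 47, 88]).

Per-enzyme occurrences:
  JekIII TGGACA/0: at [24] ⇒ [24]
  QalIX CCTGTAT/5: at [37] ⇒ [42]

All cut coordinates (distinct, sorted): [24, 42]

Fragments:
  24→42: 18 bp
  42→24 (wrap): 50-42+24 = 32 bp

[18,32]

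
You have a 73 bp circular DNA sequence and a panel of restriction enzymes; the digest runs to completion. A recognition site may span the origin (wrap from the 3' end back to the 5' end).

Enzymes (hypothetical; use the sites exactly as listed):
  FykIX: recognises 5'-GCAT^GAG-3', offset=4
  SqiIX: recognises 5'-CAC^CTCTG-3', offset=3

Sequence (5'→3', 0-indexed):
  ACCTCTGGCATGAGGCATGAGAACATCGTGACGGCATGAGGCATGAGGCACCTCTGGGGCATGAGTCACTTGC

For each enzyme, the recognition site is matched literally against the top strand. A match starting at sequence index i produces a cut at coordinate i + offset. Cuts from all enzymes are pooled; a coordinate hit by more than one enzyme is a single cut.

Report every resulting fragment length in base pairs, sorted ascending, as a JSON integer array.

Scan for sites:
  FykIX GCATGAG/4: at [7, 14, 33, 40, 58] ⇒ [11, 18, 37, 44, 62]
  SqiIX CACCTCTG/3: at [48, 72] ⇒ [2, 51]

All cut coordinates (distinct, sorted): [2, 11, 18, 37, 44, 51, 62]

Fragments:
  2→11: 9 bp
  11→18: 7 bp
  18→37: 19 bp
  37→44: 7 bp
  44→51: 7 bp
  51→62: 11 bp
  62→2 (wrap): 73-62+2 = 13 bp

[7,7,7,9,11,13,19]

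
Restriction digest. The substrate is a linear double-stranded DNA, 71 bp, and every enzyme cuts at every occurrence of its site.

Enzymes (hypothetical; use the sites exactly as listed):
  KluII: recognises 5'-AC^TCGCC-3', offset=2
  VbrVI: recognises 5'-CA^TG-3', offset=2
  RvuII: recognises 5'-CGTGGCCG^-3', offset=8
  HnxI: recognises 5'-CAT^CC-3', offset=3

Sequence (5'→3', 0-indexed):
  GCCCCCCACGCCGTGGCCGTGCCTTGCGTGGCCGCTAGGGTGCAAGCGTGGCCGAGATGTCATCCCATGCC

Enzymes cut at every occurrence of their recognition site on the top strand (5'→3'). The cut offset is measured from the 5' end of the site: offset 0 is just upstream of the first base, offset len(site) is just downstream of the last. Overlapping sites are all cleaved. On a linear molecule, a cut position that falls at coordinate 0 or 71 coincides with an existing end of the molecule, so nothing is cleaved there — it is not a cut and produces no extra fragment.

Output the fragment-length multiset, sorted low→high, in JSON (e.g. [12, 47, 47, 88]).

[4,4,9,15,19,20]

Per-enzyme occurrences:
  KluII (ACTCGCC, off=2): no sites
  VbrVI (CATG, off=2): starts [65] → cuts [67]
  RvuII (CGTGGCCG, off=8): starts [11, 26, 46] → cuts [19, 34, 54]
  HnxI (CATCC, off=3): starts [60] → cuts [63]

All cut coordinates (distinct, sorted): [19, 34, 54, 63, 67]

Fragment lengths:
  [0,19): 19 bp
  [19,34): 15 bp
  [34,54): 20 bp
  [54,63): 9 bp
  [63,67): 4 bp
  [67,71): 4 bp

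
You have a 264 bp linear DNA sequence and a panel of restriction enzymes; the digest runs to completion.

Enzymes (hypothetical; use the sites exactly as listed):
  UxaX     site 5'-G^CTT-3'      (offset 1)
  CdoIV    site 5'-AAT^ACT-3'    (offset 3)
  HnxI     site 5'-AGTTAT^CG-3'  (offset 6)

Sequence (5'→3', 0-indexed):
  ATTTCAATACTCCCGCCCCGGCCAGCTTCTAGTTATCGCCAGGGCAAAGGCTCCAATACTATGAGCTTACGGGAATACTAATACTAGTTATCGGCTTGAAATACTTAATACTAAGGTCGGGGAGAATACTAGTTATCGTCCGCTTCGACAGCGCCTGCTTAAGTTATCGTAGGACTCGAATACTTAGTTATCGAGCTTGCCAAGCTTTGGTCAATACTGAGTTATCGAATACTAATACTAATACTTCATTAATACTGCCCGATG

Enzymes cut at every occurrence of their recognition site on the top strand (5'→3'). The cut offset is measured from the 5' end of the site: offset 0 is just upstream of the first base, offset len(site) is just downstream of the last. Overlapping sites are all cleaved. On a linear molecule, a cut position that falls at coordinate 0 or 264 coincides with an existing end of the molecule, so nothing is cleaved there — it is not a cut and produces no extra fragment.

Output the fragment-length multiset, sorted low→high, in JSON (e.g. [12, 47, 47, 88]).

[3,4,5,6,6,6,6,7,8,8,8,9,9,9,10,10,10,11,11,11,11,11,14,15,17,18,21]

Per-enzyme occurrences:
  UxaX (GCTT, off=1): starts [24, 64, 93, 141, 156, 194, 203] → cuts [25, 65, 94, 142, 157, 195, 204]
  CdoIV (AATACT, off=3): starts [5, 54, 73, 79, 99, 106, 124, 178, 212, 227, 233, 239, 250] → cuts [8, 57, 76, 82, 102, 109, 127, 181, 215, 230, 236, 242, 253]
  HnxI (AGTTATCG, off=6): starts [30, 85, 130, 161, 185, 219] → cuts [36, 91, 136, 167, 191, 225]

All cut coordinates (distinct, sorted): [8, 25, 36, 57, 65, 76, 82, 91, 94, 102, 109, 127, 136, 142, 157, 167, 181, 191, 195, 204, 215, 225, 230, 236, 242, 253]

Fragment lengths:
  [0,8): 8 bp
  [8,25): 17 bp
  [25,36): 11 bp
  [36,57): 21 bp
  [57,65): 8 bp
  [65,76): 11 bp
  [76,82): 6 bp
  [82,91): 9 bp
  [91,94): 3 bp
  [94,102): 8 bp
  [102,109): 7 bp
  [109,127): 18 bp
  [127,136): 9 bp
  [136,142): 6 bp
  [142,157): 15 bp
  [157,167): 10 bp
  [167,181): 14 bp
  [181,191): 10 bp
  [191,195): 4 bp
  [195,204): 9 bp
  [204,215): 11 bp
  [215,225): 10 bp
  [225,230): 5 bp
  [230,236): 6 bp
  [236,242): 6 bp
  [242,253): 11 bp
  [253,264): 11 bp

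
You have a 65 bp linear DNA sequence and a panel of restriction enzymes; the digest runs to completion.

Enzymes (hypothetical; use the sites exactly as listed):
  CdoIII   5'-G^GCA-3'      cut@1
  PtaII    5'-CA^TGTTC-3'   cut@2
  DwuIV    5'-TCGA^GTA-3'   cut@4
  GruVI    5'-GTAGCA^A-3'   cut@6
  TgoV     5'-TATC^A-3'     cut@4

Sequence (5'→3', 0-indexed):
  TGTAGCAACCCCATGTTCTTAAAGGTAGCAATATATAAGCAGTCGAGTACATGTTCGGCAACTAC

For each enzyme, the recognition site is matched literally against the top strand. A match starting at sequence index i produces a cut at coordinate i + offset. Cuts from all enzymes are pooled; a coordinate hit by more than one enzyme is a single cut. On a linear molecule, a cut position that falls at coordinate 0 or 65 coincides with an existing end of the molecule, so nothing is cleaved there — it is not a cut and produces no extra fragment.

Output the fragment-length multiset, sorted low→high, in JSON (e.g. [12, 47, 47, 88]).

[5,6,6,7,8,16,17]

Per-enzyme occurrences:
  CdoIII (GGCA, off=1): starts [56] → cuts [57]
  PtaII (CATGTTC, off=2): starts [11, 49] → cuts [13, 51]
  DwuIV (TCGAGTA, off=4): starts [42] → cuts [46]
  GruVI (GTAGCAA, off=6): starts [1, 24] → cuts [7, 30]
  TgoV (TATCA, off=4): no sites

All cut coordinates (distinct, sorted): [7, 13, 30, 46, 51, 57]

Fragments:
  [0,7): 7 bp
  [7,13): 6 bp
  [13,30): 17 bp
  [30,46): 16 bp
  [46,51): 5 bp
  [51,57): 6 bp
  [57,65): 8 bp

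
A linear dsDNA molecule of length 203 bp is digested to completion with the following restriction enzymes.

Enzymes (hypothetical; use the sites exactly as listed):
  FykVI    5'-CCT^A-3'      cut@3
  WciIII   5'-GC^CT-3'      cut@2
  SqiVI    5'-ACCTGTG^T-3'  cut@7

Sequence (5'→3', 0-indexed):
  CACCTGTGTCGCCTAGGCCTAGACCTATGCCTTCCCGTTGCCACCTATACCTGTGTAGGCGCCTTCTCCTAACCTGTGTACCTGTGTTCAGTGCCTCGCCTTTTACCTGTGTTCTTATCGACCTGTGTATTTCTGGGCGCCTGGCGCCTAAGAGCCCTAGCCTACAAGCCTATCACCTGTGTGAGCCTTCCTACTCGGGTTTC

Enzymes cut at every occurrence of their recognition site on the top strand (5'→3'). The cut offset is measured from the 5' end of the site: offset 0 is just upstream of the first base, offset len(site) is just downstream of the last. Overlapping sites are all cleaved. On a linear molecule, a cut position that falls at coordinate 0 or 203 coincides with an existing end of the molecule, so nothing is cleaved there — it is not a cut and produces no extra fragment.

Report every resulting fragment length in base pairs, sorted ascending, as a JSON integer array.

[2,2,2,2,2,3,4,4,4,5,5,6,6,6,7,7,8,8,8,8,8,9,9,10,11,12,13,16,16]

Site scan:
  FykVI (CCTA, off=3): starts [11, 17, 23, 43, 67, 146, 155, 160, 168, 189] → cuts [14, 20, 26, 46, 70, 149, 158, 163, 171, 192]
  WciIII (GCCT, off=2): starts [10, 16, 28, 60, 92, 97, 138, 145, 159, 167, 184] → cuts [12, 18, 30, 62, 94, 99, 140, 147, 161, 169, 186]
  SqiVI (ACCTGTGT, off=7): starts [1, 48, 71, 79, 104, 120, 174] → cuts [8, 55, 78, 86, 111, 127, 181]

All cut coordinates (distinct, sorted): [8, 12, 14, 18, 20, 26, 30, 46, 55, 62, 70, 78, 86, 94, 99, 111, 127, 140, 147, 149, 158, 161, 163, 169, 171, 181, 186, 192]

Fragments:
  [0,8): 8 bp
  [8,12): 4 bp
  [12,14): 2 bp
  [14,18): 4 bp
  [18,20): 2 bp
  [20,26): 6 bp
  [26,30): 4 bp
  [30,46): 16 bp
  [46,55): 9 bp
  [55,62): 7 bp
  [62,70): 8 bp
  [70,78): 8 bp
  [78,86): 8 bp
  [86,94): 8 bp
  [94,99): 5 bp
  [99,111): 12 bp
  [111,127): 16 bp
  [127,140): 13 bp
  [140,147): 7 bp
  [147,149): 2 bp
  [149,158): 9 bp
  [158,161): 3 bp
  [161,163): 2 bp
  [163,169): 6 bp
  [169,171): 2 bp
  [171,181): 10 bp
  [181,186): 5 bp
  [186,192): 6 bp
  [192,203): 11 bp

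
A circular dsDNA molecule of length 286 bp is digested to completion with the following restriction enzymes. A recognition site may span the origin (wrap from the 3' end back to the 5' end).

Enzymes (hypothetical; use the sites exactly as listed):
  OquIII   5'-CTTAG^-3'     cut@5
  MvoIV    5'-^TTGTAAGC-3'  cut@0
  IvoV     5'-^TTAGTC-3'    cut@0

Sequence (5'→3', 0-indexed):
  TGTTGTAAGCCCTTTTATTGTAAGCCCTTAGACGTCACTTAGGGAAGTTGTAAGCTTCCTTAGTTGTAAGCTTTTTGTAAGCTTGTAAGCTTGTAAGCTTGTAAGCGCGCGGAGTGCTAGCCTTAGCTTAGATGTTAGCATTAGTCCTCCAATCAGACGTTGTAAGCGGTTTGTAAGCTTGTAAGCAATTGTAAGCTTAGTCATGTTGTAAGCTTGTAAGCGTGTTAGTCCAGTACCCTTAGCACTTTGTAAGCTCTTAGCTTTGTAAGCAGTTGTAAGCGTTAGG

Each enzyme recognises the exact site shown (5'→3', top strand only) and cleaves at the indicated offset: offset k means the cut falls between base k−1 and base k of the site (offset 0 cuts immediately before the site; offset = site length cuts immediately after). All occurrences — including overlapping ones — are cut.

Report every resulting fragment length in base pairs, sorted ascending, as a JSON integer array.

Scan for sites:
  OquIII (CTTAG, off=5): starts [26, 37, 58, 121, 126, 195, 237, 255] → cuts [31, 42, 63, 126, 131, 200, 242, 260]
  MvoIV (TTGTAAGC, off=0): starts [2, 17, 47, 63, 74, 82, 90, 98, 159, 170, 178, 188, 205, 213, 246, 262, 272] → cuts [2, 17, 47, 63, 74, 82, 90, 98, 159, 170, 178, 188, 205, 213, 246, 262, 272]
  IvoV (TTAGTC, off=0): starts [140, 196, 224] → cuts [140, 196, 224]

Pooled cuts: [2, 17, 31, 42, 47, 63, 74, 82, 90, 98, 126, 131, 140, 159, 170, 178, 188, 196, 200, 205, 213, 224, 242, 246, 260, 262, 272]

Fragment lengths:
  2→17: 15 bp
  17→31: 14 bp
  31→42: 11 bp
  42→47: 5 bp
  47→63: 16 bp
  63→74: 11 bp
  74→82: 8 bp
  82→90: 8 bp
  90→98: 8 bp
  98→126: 28 bp
  126→131: 5 bp
  131→140: 9 bp
  140→159: 19 bp
  159→170: 11 bp
  170→178: 8 bp
  178→188: 10 bp
  188→196: 8 bp
  196→200: 4 bp
  200→205: 5 bp
  205→213: 8 bp
  213→224: 11 bp
  224→242: 18 bp
  242→246: 4 bp
  246→260: 14 bp
  260→262: 2 bp
  262→272: 10 bp
  272→2 (wrap): 286-272+2 = 16 bp

[2,4,4,5,5,5,8,8,8,8,8,8,9,10,10,11,11,11,11,14,14,15,16,16,18,19,28]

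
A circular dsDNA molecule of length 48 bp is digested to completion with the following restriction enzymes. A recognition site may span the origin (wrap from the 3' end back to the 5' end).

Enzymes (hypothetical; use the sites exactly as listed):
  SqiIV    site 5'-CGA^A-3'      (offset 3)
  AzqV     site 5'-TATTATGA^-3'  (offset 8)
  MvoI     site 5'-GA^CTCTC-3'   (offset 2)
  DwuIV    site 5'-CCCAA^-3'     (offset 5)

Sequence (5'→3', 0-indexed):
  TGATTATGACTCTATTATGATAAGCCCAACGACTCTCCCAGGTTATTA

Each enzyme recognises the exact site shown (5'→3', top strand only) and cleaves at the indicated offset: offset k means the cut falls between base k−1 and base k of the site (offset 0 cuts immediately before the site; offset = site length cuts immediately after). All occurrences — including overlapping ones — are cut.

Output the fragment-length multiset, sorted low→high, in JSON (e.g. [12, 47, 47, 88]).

[3,9,17,19]

Per-enzyme occurrences:
  SqiIV (CGAA, off=3): no sites
  AzqV (TATTATGA, off=8): starts [12, 43] → cuts [3, 20]
  MvoI (GACTCTC, off=2): starts [30] → cuts [32]
  DwuIV (CCCAA, off=5): starts [24] → cuts [29]

All cut coordinates (distinct, sorted): [3, 20, 29, 32]

Fragment lengths:
  3→20: 17 bp
  20→29: 9 bp
  29→32: 3 bp
  32→3 (wrap): 48-32+3 = 19 bp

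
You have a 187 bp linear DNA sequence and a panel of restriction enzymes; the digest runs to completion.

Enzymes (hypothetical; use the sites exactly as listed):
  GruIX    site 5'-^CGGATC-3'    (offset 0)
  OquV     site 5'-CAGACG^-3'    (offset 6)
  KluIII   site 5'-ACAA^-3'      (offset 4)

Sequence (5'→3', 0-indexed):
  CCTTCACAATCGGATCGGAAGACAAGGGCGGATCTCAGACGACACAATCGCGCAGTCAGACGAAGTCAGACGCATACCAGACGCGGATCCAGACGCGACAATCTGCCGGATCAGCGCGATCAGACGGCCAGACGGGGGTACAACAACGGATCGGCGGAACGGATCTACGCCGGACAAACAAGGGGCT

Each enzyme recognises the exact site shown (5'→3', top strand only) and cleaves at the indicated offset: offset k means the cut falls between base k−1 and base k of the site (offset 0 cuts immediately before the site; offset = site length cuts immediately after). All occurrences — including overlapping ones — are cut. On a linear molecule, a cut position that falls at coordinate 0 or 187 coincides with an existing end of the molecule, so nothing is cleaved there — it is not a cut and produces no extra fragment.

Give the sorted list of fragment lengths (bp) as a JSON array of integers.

Per-enzyme occurrences:
  GruIX (CGGATC, off=0): starts [10, 28, 83, 106, 146, 159] → cuts [10, 28, 83, 106, 146, 159]
  OquV (CAGACG, off=6): starts [35, 56, 66, 77, 89, 120, 128] → cuts [41, 62, 72, 83, 95, 126, 134]
  KluIII (ACAA, off=4): starts [5, 21, 43, 97, 139, 142, 173, 177] → cuts [9, 25, 47, 101, 143, 146, 177, 181]

Pooled cuts: [9, 10, 25, 28, 41, 47, 62, 72, 83, 95, 101, 106, 126, 134, 143, 146, 159, 177, 181]

Fragments:
  [0,9): 9 bp
  [9,10): 1 bp
  [10,25): 15 bp
  [25,28): 3 bp
  [28,41): 13 bp
  [41,47): 6 bp
  [47,62): 15 bp
  [62,72): 10 bp
  [72,83): 11 bp
  [83,95): 12 bp
  [95,101): 6 bp
  [101,106): 5 bp
  [106,126): 20 bp
  [126,134): 8 bp
  [134,143): 9 bp
  [143,146): 3 bp
  [146,159): 13 bp
  [159,177): 18 bp
  [177,181): 4 bp
  [181,187): 6 bp

[1,3,3,4,5,6,6,6,8,9,9,10,11,12,13,13,15,15,18,20]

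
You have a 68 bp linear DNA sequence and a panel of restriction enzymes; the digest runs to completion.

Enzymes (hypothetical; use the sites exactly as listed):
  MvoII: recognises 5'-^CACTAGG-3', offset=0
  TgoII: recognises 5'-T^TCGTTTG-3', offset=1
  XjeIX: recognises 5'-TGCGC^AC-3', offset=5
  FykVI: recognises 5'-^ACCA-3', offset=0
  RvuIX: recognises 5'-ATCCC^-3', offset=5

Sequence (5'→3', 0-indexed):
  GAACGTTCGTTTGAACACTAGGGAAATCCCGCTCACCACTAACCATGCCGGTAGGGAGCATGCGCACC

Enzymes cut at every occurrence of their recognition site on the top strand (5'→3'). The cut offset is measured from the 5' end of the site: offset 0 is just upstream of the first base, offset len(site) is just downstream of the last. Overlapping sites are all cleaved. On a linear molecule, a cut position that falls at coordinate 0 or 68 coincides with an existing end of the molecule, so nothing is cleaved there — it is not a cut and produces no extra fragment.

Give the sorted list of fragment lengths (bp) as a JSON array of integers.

Site scan:
  MvoII CACTAGG/0: at [15] ⇒ [15]
  TgoII TTCGTTTG/1: at [5] ⇒ [6]
  XjeIX TGCGCAC/5: at [60] ⇒ [65]
  FykVI ACCA/0: at [34, 41] ⇒ [34, 41]
  RvuIX ATCCC/5: at [25] ⇒ [30]

All cut coordinates (distinct, sorted): [6, 15, 30, 34, 41, 65]

Fragment lengths:
  [0,6): 6 bp
  [6,15): 9 bp
  [15,30): 15 bp
  [30,34): 4 bp
  [34,41): 7 bp
  [41,65): 24 bp
  [65,68): 3 bp

[3,4,6,7,9,15,24]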